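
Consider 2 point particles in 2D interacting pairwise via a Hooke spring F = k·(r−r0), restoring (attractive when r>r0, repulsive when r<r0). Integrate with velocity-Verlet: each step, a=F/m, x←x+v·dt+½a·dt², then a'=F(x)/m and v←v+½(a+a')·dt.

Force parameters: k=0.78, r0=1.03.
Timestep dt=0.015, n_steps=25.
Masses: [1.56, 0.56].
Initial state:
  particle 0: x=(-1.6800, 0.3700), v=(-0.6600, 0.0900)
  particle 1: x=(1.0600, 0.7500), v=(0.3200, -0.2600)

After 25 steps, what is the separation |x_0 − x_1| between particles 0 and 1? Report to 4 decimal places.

2.8764

step 0: x0=(-1.6800, 0.3700) x1=(1.0600, 0.7500)
step 1: x0=(-1.6898, 0.3714) x1=(1.0645, 0.7461)
step 2: x0=(-1.6994, 0.3728) x1=(1.0685, 0.7421)
step 3: x0=(-1.7088, 0.3742) x1=(1.0720, 0.7380)
step 4: x0=(-1.7180, 0.3756) x1=(1.0748, 0.7338)
step 5: x0=(-1.7271, 0.3771) x1=(1.0772, 0.7296)
step 6: x0=(-1.7359, 0.3786) x1=(1.0790, 0.7253)
step 7: x0=(-1.7445, 0.3801) x1=(1.0802, 0.7209)
step 8: x0=(-1.7529, 0.3816) x1=(1.0808, 0.7165)
step 9: x0=(-1.7611, 0.3832) x1=(1.0809, 0.7120)
step 10: x0=(-1.7691, 0.3848) x1=(1.0804, 0.7074)
step 11: x0=(-1.7769, 0.3864) x1=(1.0793, 0.7028)
step 12: x0=(-1.7845, 0.3880) x1=(1.0777, 0.6981)
step 13: x0=(-1.7919, 0.3897) x1=(1.0755, 0.6933)
step 14: x0=(-1.7990, 0.3914) x1=(1.0727, 0.6885)
step 15: x0=(-1.8060, 0.3931) x1=(1.0693, 0.6836)
step 16: x0=(-1.8128, 0.3948) x1=(1.0654, 0.6787)
step 17: x0=(-1.8193, 0.3965) x1=(1.0609, 0.6737)
step 18: x0=(-1.8257, 0.3983) x1=(1.0557, 0.6686)
step 19: x0=(-1.8318, 0.4001) x1=(1.0501, 0.6635)
step 20: x0=(-1.8377, 0.4019) x1=(1.0438, 0.6584)
step 21: x0=(-1.8434, 0.4037) x1=(1.0369, 0.6532)
step 22: x0=(-1.8489, 0.4056) x1=(1.0295, 0.6479)
step 23: x0=(-1.8542, 0.4074) x1=(1.0215, 0.6426)
step 24: x0=(-1.8593, 0.4093) x1=(1.0129, 0.6372)
step 25: x0=(-1.8642, 0.4112) x1=(1.0037, 0.6318)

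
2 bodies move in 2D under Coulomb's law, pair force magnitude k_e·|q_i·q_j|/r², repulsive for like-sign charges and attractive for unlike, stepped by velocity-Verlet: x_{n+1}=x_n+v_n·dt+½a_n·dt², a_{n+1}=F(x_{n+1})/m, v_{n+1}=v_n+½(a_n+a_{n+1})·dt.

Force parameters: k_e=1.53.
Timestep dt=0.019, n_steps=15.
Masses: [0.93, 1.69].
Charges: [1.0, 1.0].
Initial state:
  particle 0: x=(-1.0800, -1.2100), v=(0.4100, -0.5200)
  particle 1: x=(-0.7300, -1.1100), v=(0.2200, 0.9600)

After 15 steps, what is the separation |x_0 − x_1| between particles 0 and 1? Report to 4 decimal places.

1.0320

step 0: x0=(-1.0800, -1.2100) x1=(-0.7300, -1.1100)
step 1: x0=(-1.0744, -1.2205) x1=(-0.7246, -1.0914)
step 2: x0=(-1.0727, -1.2325) x1=(-0.7171, -1.0720)
step 3: x0=(-1.0747, -1.2461) x1=(-0.7075, -1.0518)
step 4: x0=(-1.0796, -1.2612) x1=(-0.6963, -1.0306)
step 5: x0=(-1.0872, -1.2780) x1=(-0.6837, -1.0086)
step 6: x0=(-1.0968, -1.2961) x1=(-0.6700, -0.9858)
step 7: x0=(-1.1081, -1.3155) x1=(-0.6553, -0.9623)
step 8: x0=(-1.1209, -1.3359) x1=(-0.6398, -0.9383)
step 9: x0=(-1.1348, -1.3574) x1=(-0.6236, -0.9137)
step 10: x0=(-1.1497, -1.3797) x1=(-0.6070, -0.8886)
step 11: x0=(-1.1655, -1.4027) x1=(-0.5898, -0.8631)
step 12: x0=(-1.1819, -1.4264) x1=(-0.5723, -0.8373)
step 13: x0=(-1.1989, -1.4507) x1=(-0.5545, -0.8111)
step 14: x0=(-1.2164, -1.4755) x1=(-0.5364, -0.7847)
step 15: x0=(-1.2344, -1.5007) x1=(-0.5180, -0.7580)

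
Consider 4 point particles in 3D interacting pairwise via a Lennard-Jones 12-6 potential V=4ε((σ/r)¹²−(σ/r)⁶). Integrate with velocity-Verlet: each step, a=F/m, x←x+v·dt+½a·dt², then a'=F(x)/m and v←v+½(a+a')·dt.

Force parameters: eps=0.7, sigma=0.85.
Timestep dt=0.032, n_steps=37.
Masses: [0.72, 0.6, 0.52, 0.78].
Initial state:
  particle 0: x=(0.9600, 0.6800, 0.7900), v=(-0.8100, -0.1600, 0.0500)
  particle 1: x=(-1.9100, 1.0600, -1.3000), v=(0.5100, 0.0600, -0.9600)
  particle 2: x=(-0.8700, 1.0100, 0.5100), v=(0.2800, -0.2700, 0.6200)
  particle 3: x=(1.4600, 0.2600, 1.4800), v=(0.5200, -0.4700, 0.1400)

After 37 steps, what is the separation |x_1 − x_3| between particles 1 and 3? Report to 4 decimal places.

4.6133

step 0: x0=(0.9600, 0.6800, 0.7900) x1=(-1.9100, 1.0600, -1.3000) x2=(-0.8700, 1.0100, 0.5100) x3=(1.4600, 0.2600, 1.4800)
step 1: x0=(0.9339, 0.6750, 0.7915) x1=(-1.8937, 1.0619, -1.3307) x2=(-0.8610, 1.0013, 0.5298) x3=(1.4767, 0.2449, 1.4846)
step 2: x0=(0.9086, 0.6693, 0.7940) x1=(-1.8773, 1.0638, -1.3613) x2=(-0.8518, 0.9927, 0.5496) x3=(1.4926, 0.2304, 1.4882)
step 3: x0=(0.8845, 0.6626, 0.7982) x1=(-1.8609, 1.0658, -1.3919) x2=(-0.8425, 0.9839, 0.5694) x3=(1.5073, 0.2169, 1.4902)
step 4: x0=(0.8619, 0.6547, 0.8041) x1=(-1.8445, 1.0677, -1.4225) x2=(-0.8329, 0.9752, 0.5892) x3=(1.5204, 0.2045, 1.4906)
step 5: x0=(0.8409, 0.6457, 0.8119) x1=(-1.8281, 1.0696, -1.4530) x2=(-0.8231, 0.9664, 0.6089) x3=(1.5319, 0.1931, 1.4893)
step 6: x0=(0.8215, 0.6356, 0.8214) x1=(-1.8116, 1.0715, -1.4835) x2=(-0.8131, 0.9575, 0.6287) x3=(1.5417, 0.1829, 1.4864)
step 7: x0=(0.8037, 0.6243, 0.8326) x1=(-1.7952, 1.0734, -1.5140) x2=(-0.8027, 0.9485, 0.6485) x3=(1.5498, 0.1737, 1.4818)
step 8: x0=(0.7875, 0.6119, 0.8454) x1=(-1.7787, 1.0753, -1.5445) x2=(-0.7919, 0.9395, 0.6683) x3=(1.5562, 0.1656, 1.4758)
step 9: x0=(0.7729, 0.5985, 0.8597) x1=(-1.7622, 1.0772, -1.5749) x2=(-0.7808, 0.9304, 0.6881) x3=(1.5608, 0.1585, 1.4683)
step 10: x0=(0.7600, 0.5841, 0.8755) x1=(-1.7458, 1.0791, -1.6053) x2=(-0.7692, 0.9212, 0.7080) x3=(1.5635, 0.1525, 1.4594)
step 11: x0=(0.7488, 0.5687, 0.8928) x1=(-1.7293, 1.0810, -1.6357) x2=(-0.7572, 0.9119, 0.7279) x3=(1.5644, 0.1474, 1.4492)
step 12: x0=(0.7393, 0.5522, 0.9114) x1=(-1.7128, 1.0829, -1.6661) x2=(-0.7446, 0.9025, 0.7479) x3=(1.5633, 0.1434, 1.4376)
step 13: x0=(0.7316, 0.5348, 0.9314) x1=(-1.6963, 1.0848, -1.6964) x2=(-0.7314, 0.8930, 0.7679) x3=(1.5602, 0.1404, 1.4247)
step 14: x0=(0.7256, 0.5164, 0.9527) x1=(-1.6797, 1.0867, -1.7268) x2=(-0.7176, 0.8832, 0.7879) x3=(1.5550, 0.1383, 1.4106)
step 15: x0=(0.7213, 0.4972, 0.9750) x1=(-1.6632, 1.0886, -1.7571) x2=(-0.7031, 0.8733, 0.8081) x3=(1.5479, 0.1371, 1.3954)
step 16: x0=(0.7182, 0.4773, 0.9982) x1=(-1.6467, 1.0905, -1.7875) x2=(-0.6879, 0.8633, 0.8283) x3=(1.5392, 0.1366, 1.3794)
step 17: x0=(0.7152, 0.4573, 1.0217) x1=(-1.6302, 1.0924, -1.8178) x2=(-0.6719, 0.8530, 0.8486) x3=(1.5297, 0.1365, 1.3631)
step 18: x0=(0.7106, 0.4379, 1.0446) x1=(-1.6137, 1.0943, -1.8481) x2=(-0.6551, 0.8424, 0.8690) x3=(1.5213, 0.1359, 1.3472)
step 19: x0=(0.7013, 0.4202, 1.0659) x1=(-1.5971, 1.0962, -1.8784) x2=(-0.6374, 0.8316, 0.8895) x3=(1.5166, 0.1339, 1.3327)
step 20: x0=(0.6852, 0.4049, 1.0851) x1=(-1.5806, 1.0981, -1.9087) x2=(-0.6187, 0.8205, 0.9102) x3=(1.5176, 0.1299, 1.3201)
step 21: x0=(0.6625, 0.3918, 1.1026) x1=(-1.5641, 1.1000, -1.9390) x2=(-0.5989, 0.8090, 0.9310) x3=(1.5238, 0.1242, 1.3089)
step 22: x0=(0.6359, 0.3798, 1.1193) x1=(-1.5475, 1.1019, -1.9693) x2=(-0.5777, 0.7971, 0.9519) x3=(1.5327, 0.1177, 1.2984)
step 23: x0=(0.6080, 0.3683, 1.1357) x1=(-1.5310, 1.1038, -1.9996) x2=(-0.5548, 0.7846, 0.9731) x3=(1.5418, 0.1111, 1.2880)
step 24: x0=(0.5801, 0.3570, 1.1522) x1=(-1.5144, 1.1057, -2.0299) x2=(-0.5299, 0.7714, 0.9946) x3=(1.5495, 0.1049, 1.2773)
step 25: x0=(0.5528, 0.3456, 1.1688) x1=(-1.4979, 1.1076, -2.0601) x2=(-0.5026, 0.7573, 1.0164) x3=(1.5550, 0.0993, 1.2663)
step 26: x0=(0.5259, 0.3345, 1.1853) x1=(-1.4814, 1.1095, -2.0904) x2=(-0.4721, 0.7419, 1.0387) x3=(1.5580, 0.0943, 1.2550)
step 27: x0=(0.4993, 0.3238, 1.2016) x1=(-1.4648, 1.1113, -2.1207) x2=(-0.4382, 0.7252, 1.0615) x3=(1.5584, 0.0899, 1.2436)
step 28: x0=(0.4729, 0.3135, 1.2176) x1=(-1.4483, 1.1132, -2.1510) x2=(-0.4008, 0.7069, 1.0848) x3=(1.5564, 0.0860, 1.2321)
step 29: x0=(0.4482, 0.3030, 1.2336) x1=(-1.4317, 1.1151, -2.1812) x2=(-0.3622, 0.6882, 1.1082) x3=(1.5519, 0.0827, 1.2206)
step 30: x0=(0.4319, 0.2893, 1.2504) x1=(-1.4152, 1.1170, -2.2115) x2=(-0.3316, 0.6732, 1.1305) x3=(1.5452, 0.0798, 1.2091)
step 31: x0=(0.4364, 0.2659, 1.2701) x1=(-1.3986, 1.1189, -2.2418) x2=(-0.3265, 0.6711, 1.1486) x3=(1.5361, 0.0774, 1.1977)
step 32: x0=(0.4580, 0.2342, 1.2919) x1=(-1.3821, 1.1208, -2.2720) x2=(-0.3416, 0.6797, 1.1636) x3=(1.5247, 0.0753, 1.1864)
step 33: x0=(0.4851, 0.2006, 1.3139) x1=(-1.3655, 1.1227, -2.3023) x2=(-0.3604, 0.6905, 1.1780) x3=(1.5108, 0.0737, 1.1753)
step 34: x0=(0.5134, 0.1675, 1.3353) x1=(-1.3490, 1.1246, -2.3325) x2=(-0.3771, 0.7000, 1.1927) x3=(1.4943, 0.0724, 1.1646)
step 35: x0=(0.5415, 0.1356, 1.3559) x1=(-1.3324, 1.1264, -2.3628) x2=(-0.3903, 0.7075, 1.2079) x3=(1.4756, 0.0713, 1.1543)
step 36: x0=(0.5677, 0.1051, 1.3761) x1=(-1.3159, 1.1283, -2.3930) x2=(-0.4004, 0.7131, 1.2236) x3=(1.4567, 0.0703, 1.1440)
step 37: x0=(0.5881, 0.0759, 1.3970) x1=(-1.2993, 1.1302, -2.4233) x2=(-0.4077, 0.7170, 1.2397) x3=(1.4413, 0.0691, 1.1328)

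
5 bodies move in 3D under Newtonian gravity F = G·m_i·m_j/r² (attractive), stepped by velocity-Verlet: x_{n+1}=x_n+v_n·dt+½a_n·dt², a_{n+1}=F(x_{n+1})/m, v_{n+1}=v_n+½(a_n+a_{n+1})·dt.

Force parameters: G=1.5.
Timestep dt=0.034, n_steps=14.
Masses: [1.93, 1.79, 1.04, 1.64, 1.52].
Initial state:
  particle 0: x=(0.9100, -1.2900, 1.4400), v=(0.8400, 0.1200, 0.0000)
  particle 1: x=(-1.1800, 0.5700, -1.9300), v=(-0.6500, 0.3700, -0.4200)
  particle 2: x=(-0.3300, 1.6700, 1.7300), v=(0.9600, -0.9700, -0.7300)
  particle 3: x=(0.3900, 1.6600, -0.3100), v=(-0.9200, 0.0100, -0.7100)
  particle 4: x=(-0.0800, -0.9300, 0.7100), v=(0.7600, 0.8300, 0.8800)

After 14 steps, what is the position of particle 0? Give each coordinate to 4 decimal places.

step 0: x0=(0.9100, -1.2900, 1.4400) x1=(-1.1800, 0.5700, -1.9300) x2=(-0.3300, 1.6700, 1.7300) x3=(0.3900, 1.6600, -0.3100) x4=(-0.0800, -0.9300, 0.7100)
step 1: x0=(0.9379, -1.2855, 1.4394) x1=(-1.2019, 0.5826, -1.9439) x2=(-0.2972, 1.6367, 1.7047) x3=(0.3585, 1.6600, -0.3340) x4=(-0.0534, -0.9017, 0.7404)
step 2: x0=(0.9642, -1.2800, 1.4377) x1=(-1.2232, 0.5952, -1.9571) x2=(-0.2641, 1.6027, 1.6785) x3=(0.3266, 1.6592, -0.3577) x4=(-0.0253, -0.8734, 0.7716)
step 3: x0=(0.9892, -1.2736, 1.4349) x1=(-1.2441, 0.6079, -1.9695) x2=(-0.2307, 1.5680, 1.6514) x3=(0.2942, 1.6576, -0.3810) x4=(0.0044, -0.8450, 0.8036)
step 4: x0=(1.0125, -1.2662, 1.4311) x1=(-1.2645, 0.6207, -1.9812) x2=(-0.1970, 1.5326, 1.6232) x3=(0.2614, 1.6553, -0.4040) x4=(0.0358, -0.8167, 0.8364)
step 5: x0=(1.0343, -1.2577, 1.4261) x1=(-1.2844, 0.6335, -1.9922) x2=(-0.1631, 1.4964, 1.5941) x3=(0.2282, 1.6522, -0.4266) x4=(0.0688, -0.7885, 0.8700)
step 6: x0=(1.0544, -1.2481, 1.4201) x1=(-1.3038, 0.6465, -2.0024) x2=(-0.1289, 1.4595, 1.5640) x3=(0.1947, 1.6483, -0.4489) x4=(0.1035, -0.7605, 0.9044)
step 7: x0=(1.0728, -1.2373, 1.4131) x1=(-1.3226, 0.6595, -2.0119) x2=(-0.0945, 1.4218, 1.5328) x3=(0.1608, 1.6436, -0.4708) x4=(0.1400, -0.7326, 0.9395)
step 8: x0=(1.0895, -1.2252, 1.4051) x1=(-1.3409, 0.6726, -2.0206) x2=(-0.0598, 1.3833, 1.5006) x3=(0.1265, 1.6381, -0.4923) x4=(0.1783, -0.7051, 0.9753)
step 9: x0=(1.1042, -1.2117, 1.3960) x1=(-1.3587, 0.6858, -2.0286) x2=(-0.0249, 1.3438, 1.4674) x3=(0.0919, 1.6319, -0.5135) x4=(0.2186, -0.6781, 1.0118)
step 10: x0=(1.1170, -1.1967, 1.3860) x1=(-1.3759, 0.6991, -2.0359) x2=(0.0102, 1.3035, 1.4332) x3=(0.0571, 1.6248, -0.5342) x4=(0.2610, -0.6515, 1.0490)
step 11: x0=(1.1277, -1.1801, 1.3750) x1=(-1.3926, 0.7125, -2.0424) x2=(0.0455, 1.2622, 1.3979) x3=(0.0219, 1.6169, -0.5546) x4=(0.3055, -0.6256, 1.0868)
step 12: x0=(1.1362, -1.1617, 1.3632) x1=(-1.4087, 0.7260, -2.0481) x2=(0.0810, 1.2199, 1.3616) x3=(-0.0135, 1.6083, -0.5746) x4=(0.3523, -0.6006, 1.1251)
step 13: x0=(1.1423, -1.1413, 1.3504) x1=(-1.4242, 0.7397, -2.0531) x2=(0.1167, 1.1765, 1.3242) x3=(-0.0492, 1.5988, -0.5942) x4=(0.4016, -0.5766, 1.1640)
step 14: x0=(1.1458, -1.1187, 1.3369) x1=(-1.4391, 0.7534, -2.0574) x2=(0.1526, 1.1319, 1.2859) x3=(-0.0852, 1.5885, -0.6134) x4=(0.4535, -0.5540, 1.2032)

(1.1458, -1.1187, 1.3369)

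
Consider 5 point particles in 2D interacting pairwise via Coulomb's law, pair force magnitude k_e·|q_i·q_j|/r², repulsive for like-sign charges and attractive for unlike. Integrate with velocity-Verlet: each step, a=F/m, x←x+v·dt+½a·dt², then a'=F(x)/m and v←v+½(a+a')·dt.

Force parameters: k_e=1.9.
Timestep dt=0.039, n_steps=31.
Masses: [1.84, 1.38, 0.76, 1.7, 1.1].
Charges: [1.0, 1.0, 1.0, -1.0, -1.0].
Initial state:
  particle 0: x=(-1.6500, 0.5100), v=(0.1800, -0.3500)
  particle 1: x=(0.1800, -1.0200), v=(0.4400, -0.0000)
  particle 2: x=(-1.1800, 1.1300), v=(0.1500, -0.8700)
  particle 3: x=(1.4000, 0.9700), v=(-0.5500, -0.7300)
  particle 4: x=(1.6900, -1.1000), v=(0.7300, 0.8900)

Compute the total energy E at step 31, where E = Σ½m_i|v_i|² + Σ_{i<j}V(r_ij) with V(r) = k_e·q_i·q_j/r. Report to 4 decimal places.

step 0: x0=(-1.6500, 0.5100) x1=(0.1800, -1.0200) x2=(-1.1800, 1.1300) x3=(1.4000, 0.9700) x4=(1.6900, -1.1000)
step 1: x0=(-1.6437, 0.4954) x1=(0.1979, -1.0201) x2=(-1.1720, 1.0987) x3=(1.3782, 0.9416) x4=(1.7178, -1.0655)
step 2: x0=(-1.6391, 0.4788) x1=(0.2175, -1.0204) x2=(-1.1595, 1.0728) x3=(1.3558, 0.9133) x4=(1.7442, -1.0313)
step 3: x0=(-1.6360, 0.4603) x1=(0.2386, -1.0209) x2=(-1.1425, 1.0523) x3=(1.3326, 0.8851) x4=(1.7693, -0.9976)
step 4: x0=(-1.6346, 0.4399) x1=(0.2612, -1.0215) x2=(-1.1208, 1.0370) x3=(1.3087, 0.8571) x4=(1.7930, -0.9644)
step 5: x0=(-1.6348, 0.4178) x1=(0.2855, -1.0221) x2=(-1.0945, 1.0266) x3=(1.2840, 0.8292) x4=(1.8155, -0.9318)
step 6: x0=(-1.6365, 0.3940) x1=(0.3114, -1.0228) x2=(-1.0639, 1.0209) x3=(1.2586, 0.8014) x4=(1.8367, -0.8997)
step 7: x0=(-1.6396, 0.3687) x1=(0.3389, -1.0235) x2=(-1.0291, 1.0193) x3=(1.2322, 0.7738) x4=(1.8568, -0.8684)
step 8: x0=(-1.6439, 0.3422) x1=(0.3680, -1.0241) x2=(-0.9904, 1.0214) x3=(1.2049, 0.7463) x4=(1.8756, -0.8378)
step 9: x0=(-1.6494, 0.3145) x1=(0.3987, -1.0246) x2=(-0.9481, 1.0269) x3=(1.1767, 0.7189) x4=(1.8933, -0.8080)
step 10: x0=(-1.6560, 0.2858) x1=(0.4310, -1.0250) x2=(-0.9023, 1.0353) x3=(1.1475, 0.6917) x4=(1.9099, -0.7789)
step 11: x0=(-1.6634, 0.2563) x1=(0.4650, -1.0251) x2=(-0.8533, 1.0463) x3=(1.1171, 0.6647) x4=(1.9253, -0.7508)
step 12: x0=(-1.6716, 0.2261) x1=(0.5006, -1.0249) x2=(-0.8013, 1.0595) x3=(1.0857, 0.6377) x4=(1.9397, -0.7235)
step 13: x0=(-1.6806, 0.1952) x1=(0.5378, -1.0243) x2=(-0.7465, 1.0747) x3=(1.0531, 0.6109) x4=(1.9531, -0.6972)
step 14: x0=(-1.6901, 0.1638) x1=(0.5767, -1.0232) x2=(-0.6889, 1.0915) x3=(1.0192, 0.5841) x4=(1.9655, -0.6718)
step 15: x0=(-1.7001, 0.1320) x1=(0.6172, -1.0217) x2=(-0.6287, 1.1097) x3=(0.9840, 0.5574) x4=(1.9768, -0.6474)
step 16: x0=(-1.7106, 0.0997) x1=(0.6594, -1.0195) x2=(-0.5659, 1.1290) x3=(0.9474, 0.5308) x4=(1.9872, -0.6240)
step 17: x0=(-1.7214, 0.0672) x1=(0.7033, -1.0166) x2=(-0.5006, 1.1491) x3=(0.9094, 0.5043) x4=(1.9966, -0.6016)
step 18: x0=(-1.7326, 0.0343) x1=(0.7488, -1.0129) x2=(-0.4328, 1.1699) x3=(0.8699, 0.4778) x4=(2.0049, -0.5802)
step 19: x0=(-1.7440, 0.0012) x1=(0.7959, -1.0083) x2=(-0.3623, 1.1910) x3=(0.8289, 0.4513) x4=(2.0123, -0.5599)
step 20: x0=(-1.7557, -0.0321) x1=(0.8446, -1.0027) x2=(-0.2894, 1.2121) x3=(0.7864, 0.4249) x4=(2.0186, -0.5406)
step 21: x0=(-1.7675, -0.0656) x1=(0.8949, -0.9959) x2=(-0.2138, 1.2328) x3=(0.7424, 0.3986) x4=(2.0237, -0.5223)
step 22: x0=(-1.7795, -0.0992) x1=(0.9467, -0.9880) x2=(-0.1356, 1.2529) x3=(0.6968, 0.3725) x4=(2.0277, -0.5051)
step 23: x0=(-1.7915, -0.1329) x1=(1.0002, -0.9787) x2=(-0.0549, 1.2718) x3=(0.6498, 0.3467) x4=(2.0304, -0.4890)
step 24: x0=(-1.8037, -0.1668) x1=(1.0552, -0.9681) x2=(0.0282, 1.2893) x3=(0.6014, 0.3213) x4=(2.0316, -0.4741)
step 25: x0=(-1.8158, -0.2007) x1=(1.1117, -0.9560) x2=(0.1136, 1.3048) x3=(0.5519, 0.2965) x4=(2.0313, -0.4604)
step 26: x0=(-1.8280, -0.2348) x1=(1.1698, -0.9423) x2=(0.2009, 1.3179) x3=(0.5012, 0.2723) x4=(2.0293, -0.4479)
step 27: x0=(-1.8401, -0.2688) x1=(1.2296, -0.9270) x2=(0.2897, 1.3285) x3=(0.4498, 0.2490) x4=(2.0254, -0.4370)
step 28: x0=(-1.8522, -0.3029) x1=(1.2912, -0.9099) x2=(0.3795, 1.3365) x3=(0.3979, 0.2264) x4=(2.0192, -0.4276)
step 29: x0=(-1.8643, -0.3371) x1=(1.3548, -0.8909) x2=(0.4701, 1.3417) x3=(0.3455, 0.2048) x4=(2.0104, -0.4201)
step 30: x0=(-1.8762, -0.3712) x1=(1.4208, -0.8697) x2=(0.5609, 1.3444) x3=(0.2930, 0.1840) x4=(1.9987, -0.4149)
step 31: x0=(-1.8880, -0.4054) x1=(1.4894, -0.8459) x2=(0.6517, 1.3449) x3=(0.2405, 0.1640) x4=(1.9834, -0.4125)
step 0 velocities: v0=(0.1800, -0.3500) v1=(0.4400, -0.0000) v2=(0.1500, -0.8700) v3=(-0.5500, -0.7300) v4=(0.7300, 0.8900)
step 0: KE=2.0111, PE=0.4378, E=2.4489
step 31 velocities: v0=(-0.3007, -0.8758) v1=(1.8025, 0.6538) v2=(2.3245, -0.0156) v3=(-1.3458, -0.5046) v4=(-0.4477, 0.0108)
step 31: KE=7.2451, PE=-4.7898, E=2.4553

2.4553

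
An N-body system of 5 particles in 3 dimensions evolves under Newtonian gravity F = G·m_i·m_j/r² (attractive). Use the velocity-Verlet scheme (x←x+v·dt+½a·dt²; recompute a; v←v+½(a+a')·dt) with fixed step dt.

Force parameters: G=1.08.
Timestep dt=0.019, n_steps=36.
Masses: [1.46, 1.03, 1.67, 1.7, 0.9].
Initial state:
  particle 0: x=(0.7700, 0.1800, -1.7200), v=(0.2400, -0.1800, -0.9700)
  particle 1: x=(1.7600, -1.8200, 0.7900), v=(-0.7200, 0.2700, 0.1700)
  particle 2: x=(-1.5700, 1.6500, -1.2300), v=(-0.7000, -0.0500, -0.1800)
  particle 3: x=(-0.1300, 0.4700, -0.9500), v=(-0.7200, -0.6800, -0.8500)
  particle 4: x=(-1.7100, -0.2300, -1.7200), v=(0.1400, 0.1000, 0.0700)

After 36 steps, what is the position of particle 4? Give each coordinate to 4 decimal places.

step 0: x0=(0.7700, 0.1800, -1.7200) x1=(1.7600, -1.8200, 0.7900) x2=(-1.5700, 1.6500, -1.2300) x3=(-0.1300, 0.4700, -0.9500) x4=(-1.7100, -0.2300, -1.7200)
step 1: x0=(0.7743, 0.1766, -1.7383) x1=(1.7463, -1.8148, 0.7932) x2=(-1.5832, 1.6489, -1.2334) x3=(-0.1436, 0.4571, -0.9663) x4=(-1.7072, -0.2280, -1.7186)
step 2: x0=(0.7782, 0.1734, -1.7562) x1=(1.7325, -1.8096, 0.7963) x2=(-1.5962, 1.6476, -1.2368) x3=(-0.1572, 0.4441, -0.9829) x4=(-1.7041, -0.2257, -1.7171)
step 3: x0=(0.7817, 0.1702, -1.7739) x1=(1.7186, -1.8042, 0.7993) x2=(-1.6090, 1.6460, -1.2403) x3=(-0.1707, 0.4311, -0.9997) x4=(-1.7008, -0.2232, -1.7154)
step 4: x0=(0.7847, 0.1672, -1.7912) x1=(1.7047, -1.7988, 0.8022) x2=(-1.6216, 1.6442, -1.2437) x3=(-0.1841, 0.4181, -1.0169) x4=(-1.6972, -0.2204, -1.7136)
step 5: x0=(0.7873, 0.1643, -1.8083) x1=(1.6907, -1.7932, 0.8051) x2=(-1.6339, 1.6421, -1.2472) x3=(-0.1975, 0.4051, -1.0343) x4=(-1.6932, -0.2174, -1.7117)
step 6: x0=(0.7895, 0.1614, -1.8250) x1=(1.6766, -1.7876, 0.8078) x2=(-1.6461, 1.6397, -1.2506) x3=(-0.2108, 0.3920, -1.0519) x4=(-1.6890, -0.2142, -1.7097)
step 7: x0=(0.7913, 0.1586, -1.8415) x1=(1.6624, -1.7819, 0.8105) x2=(-1.6581, 1.6371, -1.2541) x3=(-0.2241, 0.3790, -1.0698) x4=(-1.6845, -0.2106, -1.7075)
step 8: x0=(0.7926, 0.1559, -1.8577) x1=(1.6482, -1.7762, 0.8131) x2=(-1.6699, 1.6343, -1.2576) x3=(-0.2373, 0.3659, -1.0880) x4=(-1.6797, -0.2068, -1.7052)
step 9: x0=(0.7935, 0.1533, -1.8736) x1=(1.6339, -1.7703, 0.8156) x2=(-1.6815, 1.6311, -1.2611) x3=(-0.2504, 0.3529, -1.1063) x4=(-1.6746, -0.2028, -1.7027)
step 10: x0=(0.7940, 0.1507, -1.8892) x1=(1.6196, -1.7643, 0.8180) x2=(-1.6929, 1.6278, -1.2646) x3=(-0.2636, 0.3398, -1.1250) x4=(-1.6691, -0.1985, -1.7001)
step 11: x0=(0.7941, 0.1482, -1.9046) x1=(1.6051, -1.7583, 0.8203) x2=(-1.7041, 1.6241, -1.2681) x3=(-0.2767, 0.3268, -1.1438) x4=(-1.6634, -0.1939, -1.6974)
step 12: x0=(0.7938, 0.1458, -1.9197) x1=(1.5906, -1.7522, 0.8225) x2=(-1.7151, 1.6202, -1.2717) x3=(-0.2897, 0.3137, -1.1629) x4=(-1.6573, -0.1890, -1.6945)
step 13: x0=(0.7931, 0.1434, -1.9345) x1=(1.5760, -1.7460, 0.8246) x2=(-1.7259, 1.6161, -1.2752) x3=(-0.3028, 0.3007, -1.1822) x4=(-1.6508, -0.1839, -1.6915)
step 14: x0=(0.7919, 0.1411, -1.9491) x1=(1.5614, -1.7397, 0.8267) x2=(-1.7365, 1.6117, -1.2788) x3=(-0.3158, 0.2877, -1.2017) x4=(-1.6440, -0.1785, -1.6883)
step 15: x0=(0.7903, 0.1388, -1.9634) x1=(1.5466, -1.7333, 0.8286) x2=(-1.7469, 1.6070, -1.2824) x3=(-0.3288, 0.2746, -1.2215) x4=(-1.6369, -0.1728, -1.6850)
step 16: x0=(0.7884, 0.1366, -1.9775) x1=(1.5318, -1.7269, 0.8305) x2=(-1.7571, 1.6021, -1.2861) x3=(-0.3418, 0.2616, -1.2414) x4=(-1.6293, -0.1668, -1.6816)
step 17: x0=(0.7860, 0.1344, -1.9914) x1=(1.5170, -1.7203, 0.8322) x2=(-1.7671, 1.5969, -1.2897) x3=(-0.3548, 0.2487, -1.2616) x4=(-1.6214, -0.1605, -1.6780)
step 18: x0=(0.7832, 0.1323, -2.0050) x1=(1.5020, -1.7137, 0.8339) x2=(-1.7769, 1.5914, -1.2934) x3=(-0.3679, 0.2357, -1.2819) x4=(-1.6131, -0.1539, -1.6743)
step 19: x0=(0.7800, 0.1301, -2.0183) x1=(1.4870, -1.7070, 0.8354) x2=(-1.7865, 1.5857, -1.2972) x3=(-0.3809, 0.2228, -1.3025) x4=(-1.6043, -0.1470, -1.6704)
step 20: x0=(0.7763, 0.1281, -2.0314) x1=(1.4719, -1.7002, 0.8369) x2=(-1.7959, 1.5797, -1.3009) x3=(-0.3940, 0.2099, -1.3232) x4=(-1.5951, -0.1398, -1.6663)
step 21: x0=(0.7723, 0.1260, -2.0443) x1=(1.4568, -1.6934, 0.8383) x2=(-1.8052, 1.5734, -1.3047) x3=(-0.4071, 0.1970, -1.3441) x4=(-1.5855, -0.1323, -1.6622)
step 22: x0=(0.7678, 0.1240, -2.0569) x1=(1.4416, -1.6865, 0.8395) x2=(-1.8142, 1.5669, -1.3086) x3=(-0.4202, 0.1841, -1.3653) x4=(-1.5754, -0.1245, -1.6579)
step 23: x0=(0.7630, 0.1220, -2.0693) x1=(1.4263, -1.6794, 0.8407) x2=(-1.8230, 1.5600, -1.3124) x3=(-0.4334, 0.1713, -1.3866) x4=(-1.5648, -0.1163, -1.6534)
step 24: x0=(0.7577, 0.1200, -2.0815) x1=(1.4109, -1.6724, 0.8418) x2=(-1.8316, 1.5530, -1.3163) x3=(-0.4467, 0.1585, -1.4080) x4=(-1.5537, -0.1079, -1.6488)
step 25: x0=(0.7520, 0.1181, -2.0935) x1=(1.3955, -1.6652, 0.8428) x2=(-1.8400, 1.5456, -1.3203) x3=(-0.4601, 0.1457, -1.4297) x4=(-1.5420, -0.0991, -1.6441)
step 26: x0=(0.7459, 0.1162, -2.1052) x1=(1.3800, -1.6579, 0.8437) x2=(-1.8483, 1.5380, -1.3243) x3=(-0.4735, 0.1330, -1.4515) x4=(-1.5298, -0.0899, -1.6392)
step 27: x0=(0.7393, 0.1142, -2.1167) x1=(1.3644, -1.6506, 0.8444) x2=(-1.8563, 1.5301, -1.3283) x3=(-0.4871, 0.1203, -1.4734) x4=(-1.5169, -0.0805, -1.6342)
step 28: x0=(0.7323, 0.1123, -2.1280) x1=(1.3488, -1.6432, 0.8451) x2=(-1.8641, 1.5219, -1.3324) x3=(-0.5009, 0.1076, -1.4955) x4=(-1.5034, -0.0707, -1.6291)
step 29: x0=(0.7249, 0.1104, -2.1391) x1=(1.3331, -1.6358, 0.8457) x2=(-1.8717, 1.5134, -1.3365) x3=(-0.5147, 0.0950, -1.5178) x4=(-1.4892, -0.0606, -1.6238)
step 30: x0=(0.7171, 0.1085, -2.1499) x1=(1.3173, -1.6282, 0.8462) x2=(-1.8791, 1.5046, -1.3406) x3=(-0.5288, 0.0825, -1.5402) x4=(-1.4743, -0.0501, -1.6185)
step 31: x0=(0.7089, 0.1066, -2.1606) x1=(1.3015, -1.6206, 0.8466) x2=(-1.8863, 1.4956, -1.3449) x3=(-0.5431, 0.0700, -1.5627) x4=(-1.4586, -0.0393, -1.6130)
step 32: x0=(0.7002, 0.1047, -2.1710) x1=(1.2856, -1.6129, 0.8469) x2=(-1.8932, 1.4862, -1.3491) x3=(-0.5576, 0.0575, -1.5853) x4=(-1.4421, -0.0282, -1.6075)
step 33: x0=(0.6911, 0.1029, -2.1812) x1=(1.2696, -1.6051, 0.8470) x2=(-1.9000, 1.4766, -1.3534) x3=(-0.5724, 0.0452, -1.6080) x4=(-1.4247, -0.0168, -1.6020)
step 34: x0=(0.6815, 0.1010, -2.1913) x1=(1.2536, -1.5973, 0.8471) x2=(-1.9065, 1.4667, -1.3578) x3=(-0.5875, 0.0329, -1.6308) x4=(-1.4063, -0.0050, -1.5964)
step 35: x0=(0.6715, 0.0991, -2.2011) x1=(1.2374, -1.5894, 0.8471) x2=(-1.9128, 1.4565, -1.3622) x3=(-0.6029, 0.0207, -1.6536) x4=(-1.3869, 0.0070, -1.5908)
step 36: x0=(0.6611, 0.0972, -2.2107) x1=(1.2213, -1.5814, 0.8469) x2=(-1.9189, 1.4459, -1.3667) x3=(-0.6187, 0.0087, -1.6764) x4=(-1.3664, 0.0193, -1.5853)

(-1.3664, 0.0193, -1.5853)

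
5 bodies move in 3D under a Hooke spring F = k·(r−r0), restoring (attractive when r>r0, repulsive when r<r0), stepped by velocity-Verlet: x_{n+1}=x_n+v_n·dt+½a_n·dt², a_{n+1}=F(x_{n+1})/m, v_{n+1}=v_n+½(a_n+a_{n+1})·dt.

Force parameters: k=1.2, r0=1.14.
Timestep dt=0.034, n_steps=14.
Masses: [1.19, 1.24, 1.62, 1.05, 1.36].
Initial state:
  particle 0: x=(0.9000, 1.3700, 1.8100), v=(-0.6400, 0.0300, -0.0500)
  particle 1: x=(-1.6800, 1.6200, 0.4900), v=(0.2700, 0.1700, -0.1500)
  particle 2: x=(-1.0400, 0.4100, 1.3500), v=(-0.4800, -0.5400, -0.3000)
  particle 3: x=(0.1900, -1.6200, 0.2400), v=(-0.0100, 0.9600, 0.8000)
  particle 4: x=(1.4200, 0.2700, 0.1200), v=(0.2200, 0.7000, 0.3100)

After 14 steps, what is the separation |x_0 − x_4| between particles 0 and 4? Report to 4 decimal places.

step 0: x0=(0.9000, 1.3700, 1.8100) x1=(-1.6800, 1.6200, 0.4900) x2=(-1.0400, 0.4100, 1.3500) x3=(0.1900, -1.6200, 0.2400) x4=(1.4200, 0.2700, 0.1200)
step 1: x0=(0.8766, 1.3694, 1.8066) x1=(-1.6680, 1.6237, 0.4853) x2=(-1.0551, 0.3915, 1.3392) x3=(0.1891, -1.5832, 0.2684) x4=(1.4253, 0.2941, 0.1315)
step 2: x0=(0.8501, 1.3655, 1.8000) x1=(-1.6503, 1.6234, 0.4813) x2=(-1.0677, 0.3727, 1.3273) x3=(0.1869, -1.5381, 0.2990) x4=(1.4261, 0.3187, 0.1447)
step 3: x0=(0.8206, 1.3585, 1.7902) x1=(-1.6270, 1.6191, 0.4780) x2=(-1.0778, 0.3537, 1.3143) x3=(0.1836, -1.4851, 0.3318) x4=(1.4224, 0.3437, 0.1597)
step 4: x0=(0.7881, 1.3485, 1.7773) x1=(-1.5983, 1.6109, 0.4756) x2=(-1.0854, 0.3346, 1.3002) x3=(0.1791, -1.4244, 0.3665) x4=(1.4144, 0.3691, 0.1764)
step 5: x0=(0.7529, 1.3355, 1.7614) x1=(-1.5644, 1.5989, 0.4740) x2=(-1.0906, 0.3154, 1.2851) x3=(0.1734, -1.3563, 0.4030) x4=(1.4020, 0.3949, 0.1948)
step 6: x0=(0.7149, 1.3197, 1.7426) x1=(-1.5254, 1.5833, 0.4732) x2=(-1.0934, 0.2963, 1.2692) x3=(0.1666, -1.2811, 0.4411) x4=(1.3853, 0.4210, 0.2148)
step 7: x0=(0.6745, 1.3013, 1.7211) x1=(-1.4815, 1.5641, 0.4732) x2=(-1.0938, 0.2774, 1.2523) x3=(0.1587, -1.1994, 0.4808) x4=(1.3644, 0.4474, 0.2362)
step 8: x0=(0.6316, 1.2803, 1.6971) x1=(-1.4330, 1.5417, 0.4741) x2=(-1.0919, 0.2586, 1.2347) x3=(0.1498, -1.1114, 0.5217) x4=(1.3394, 0.4739, 0.2591)
step 9: x0=(0.5866, 1.2570, 1.6706) x1=(-1.3802, 1.5161, 0.4758) x2=(-1.0878, 0.2401, 1.2164) x3=(0.1399, -1.0178, 0.5637) x4=(1.3105, 0.5006, 0.2834)
step 10: x0=(0.5396, 1.2316, 1.6419) x1=(-1.3233, 1.4876, 0.4783) x2=(-1.0816, 0.2220, 1.1974) x3=(0.1291, -0.9189, 0.6067) x4=(1.2778, 0.5274, 0.3089)
step 11: x0=(0.4907, 1.2042, 1.6112) x1=(-1.2627, 1.4564, 0.4816) x2=(-1.0734, 0.2043, 1.1778) x3=(0.1175, -0.8153, 0.6504) x4=(1.2415, 0.5543, 0.3356)
step 12: x0=(0.4402, 1.1751, 1.5787) x1=(-1.1986, 1.4227, 0.4857) x2=(-1.0633, 0.1870, 1.1577) x3=(0.1052, -0.7077, 0.6947) x4=(1.2019, 0.5811, 0.3633)
step 13: x0=(0.3883, 1.1445, 1.5447) x1=(-1.1314, 1.3868, 0.4905) x2=(-1.0514, 0.1703, 1.1372) x3=(0.0922, -0.5964, 0.7393) x4=(1.1590, 0.6080, 0.3920)
step 14: x0=(0.3352, 1.1126, 1.5093) x1=(-1.0615, 1.3490, 0.4959) x2=(-1.0379, 0.1540, 1.1163) x3=(0.0786, -0.4822, 0.7842) x4=(1.1133, 0.6348, 0.4215)

1.4202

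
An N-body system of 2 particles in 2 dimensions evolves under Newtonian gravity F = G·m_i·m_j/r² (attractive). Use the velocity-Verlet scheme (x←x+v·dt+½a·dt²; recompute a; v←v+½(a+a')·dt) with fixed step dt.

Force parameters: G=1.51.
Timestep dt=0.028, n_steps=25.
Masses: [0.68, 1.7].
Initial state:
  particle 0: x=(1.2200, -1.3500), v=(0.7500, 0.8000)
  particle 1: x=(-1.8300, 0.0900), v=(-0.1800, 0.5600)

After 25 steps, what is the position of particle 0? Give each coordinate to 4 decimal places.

step 0: x0=(1.2200, -1.3500) x1=(-1.8300, 0.0900)
step 1: x0=(1.2409, -1.3276) x1=(-1.8350, 0.1057)
step 2: x0=(1.2617, -1.3051) x1=(-1.8400, 0.1213)
step 3: x0=(1.2823, -1.2825) x1=(-1.8448, 0.1369)
step 4: x0=(1.3027, -1.2598) x1=(-1.8497, 0.1525)
step 5: x0=(1.3230, -1.2371) x1=(-1.8544, 0.1680)
step 6: x0=(1.3432, -1.2143) x1=(-1.8591, 0.1836)
step 7: x0=(1.3632, -1.1914) x1=(-1.8637, 0.1991)
step 8: x0=(1.3830, -1.1685) x1=(-1.8683, 0.2145)
step 9: x0=(1.4027, -1.1455) x1=(-1.8728, 0.2300)
step 10: x0=(1.4222, -1.1225) x1=(-1.8773, 0.2454)
step 11: x0=(1.4416, -1.0994) x1=(-1.8817, 0.2608)
step 12: x0=(1.4609, -1.0762) x1=(-1.8860, 0.2762)
step 13: x0=(1.4800, -1.0530) x1=(-1.8903, 0.2915)
step 14: x0=(1.4990, -1.0297) x1=(-1.8946, 0.3068)
step 15: x0=(1.5178, -1.0064) x1=(-1.8987, 0.3222)
step 16: x0=(1.5365, -0.9830) x1=(-1.9028, 0.3374)
step 17: x0=(1.5551, -0.9595) x1=(-1.9069, 0.3527)
step 18: x0=(1.5735, -0.9361) x1=(-1.9109, 0.3679)
step 19: x0=(1.5918, -0.9125) x1=(-1.9149, 0.3832)
step 20: x0=(1.6099, -0.8889) x1=(-1.9188, 0.3984)
step 21: x0=(1.6279, -0.8653) x1=(-1.9226, 0.4135)
step 22: x0=(1.6458, -0.8416) x1=(-1.9264, 0.4287)
step 23: x0=(1.6635, -0.8178) x1=(-1.9301, 0.4439)
step 24: x0=(1.6812, -0.7940) x1=(-1.9338, 0.4590)
step 25: x0=(1.6986, -0.7702) x1=(-1.9375, 0.4741)

(1.6986, -0.7702)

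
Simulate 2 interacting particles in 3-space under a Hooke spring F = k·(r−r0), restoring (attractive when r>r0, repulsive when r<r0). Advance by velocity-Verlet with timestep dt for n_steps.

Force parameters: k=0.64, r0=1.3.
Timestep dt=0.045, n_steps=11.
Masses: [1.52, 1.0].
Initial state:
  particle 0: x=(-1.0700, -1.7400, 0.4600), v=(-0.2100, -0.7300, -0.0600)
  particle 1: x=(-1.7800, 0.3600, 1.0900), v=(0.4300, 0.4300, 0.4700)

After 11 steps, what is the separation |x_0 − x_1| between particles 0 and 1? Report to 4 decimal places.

step 0: x0=(-1.0700, -1.7400, 0.4600) x1=(-1.7800, 0.3600, 1.0900)
step 1: x0=(-1.0796, -1.7725, 0.4574) x1=(-1.7604, 0.3788, 1.1110)
step 2: x0=(-1.0894, -1.8041, 0.4551) x1=(-1.7405, 0.3963, 1.1316)
step 3: x0=(-1.0995, -1.8349, 0.4530) x1=(-1.7202, 0.4125, 1.1518)
step 4: x0=(-1.1099, -1.8648, 0.4512) x1=(-1.6995, 0.4273, 1.1715)
step 5: x0=(-1.1204, -1.8937, 0.4497) x1=(-1.6784, 0.4408, 1.1909)
step 6: x0=(-1.1312, -1.9217, 0.4485) x1=(-1.6570, 0.4528, 1.2097)
step 7: x0=(-1.1423, -1.9488, 0.4476) x1=(-1.6352, 0.4632, 1.2281)
step 8: x0=(-1.1535, -1.9747, 0.4471) x1=(-1.6132, 0.4722, 1.2460)
step 9: x0=(-1.1649, -1.9997, 0.4469) x1=(-1.5908, 0.4795, 1.2633)
step 10: x0=(-1.1766, -2.0236, 0.4470) x1=(-1.5682, 0.4852, 1.2802)
step 11: x0=(-1.1884, -2.0463, 0.4475) x1=(-1.5452, 0.4892, 1.2964)

2.6976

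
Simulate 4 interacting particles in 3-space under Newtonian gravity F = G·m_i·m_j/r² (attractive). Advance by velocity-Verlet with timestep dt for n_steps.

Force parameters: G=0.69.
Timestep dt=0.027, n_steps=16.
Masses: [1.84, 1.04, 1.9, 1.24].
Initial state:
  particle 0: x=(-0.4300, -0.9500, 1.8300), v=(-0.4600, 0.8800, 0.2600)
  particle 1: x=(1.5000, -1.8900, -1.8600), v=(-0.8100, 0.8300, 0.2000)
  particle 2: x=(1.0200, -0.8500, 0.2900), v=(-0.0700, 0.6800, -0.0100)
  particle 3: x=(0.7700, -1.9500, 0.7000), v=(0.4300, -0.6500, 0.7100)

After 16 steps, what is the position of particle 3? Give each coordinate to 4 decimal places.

(0.9494, -2.1537, 0.9882)

step 0: x0=(-0.4300, -0.9500, 1.8300) x1=(1.5000, -1.8900, -1.8600) x2=(1.0200, -0.8500, 0.2900) x3=(0.7700, -1.9500, 0.7000)
step 1: x0=(-0.4423, -0.9263, 1.8369) x1=(1.4781, -1.8676, -1.8545) x2=(1.0180, -0.8319, 0.2898) x3=(0.7816, -1.9672, 0.7191)
step 2: x0=(-0.4543, -0.9026, 1.8435) x1=(1.4561, -1.8450, -1.8487) x2=(1.0158, -0.8141, 0.2899) x3=(0.7932, -1.9837, 0.7380)
step 3: x0=(-0.4661, -0.8791, 1.8498) x1=(1.4340, -1.8224, -1.8426) x2=(1.0134, -0.7968, 0.2901) x3=(0.8048, -1.9995, 0.7568)
step 4: x0=(-0.4776, -0.8556, 1.8559) x1=(1.4119, -1.7997, -1.8362) x2=(1.0108, -0.7799, 0.2906) x3=(0.8163, -2.0146, 0.7755)
step 5: x0=(-0.4889, -0.8322, 1.8618) x1=(1.3897, -1.7770, -1.8296) x2=(1.0081, -0.7633, 0.2912) x3=(0.8278, -2.0291, 0.7940)
step 6: x0=(-0.4999, -0.8089, 1.8673) x1=(1.3674, -1.7542, -1.8227) x2=(1.0052, -0.7471, 0.2921) x3=(0.8392, -2.0431, 0.8123)
step 7: x0=(-0.5107, -0.7857, 1.8727) x1=(1.3451, -1.7313, -1.8155) x2=(1.0021, -0.7312, 0.2930) x3=(0.8506, -2.0564, 0.8306)
step 8: x0=(-0.5213, -0.7626, 1.8778) x1=(1.3227, -1.7083, -1.8080) x2=(0.9989, -0.7157, 0.2942) x3=(0.8619, -2.0692, 0.8486)
step 9: x0=(-0.5316, -0.7395, 1.8827) x1=(1.3002, -1.6852, -1.8003) x2=(0.9956, -0.7004, 0.2955) x3=(0.8732, -2.0815, 0.8666)
step 10: x0=(-0.5417, -0.7166, 1.8873) x1=(1.2777, -1.6621, -1.7922) x2=(0.9921, -0.6855, 0.2970) x3=(0.8843, -2.0933, 0.8843)
step 11: x0=(-0.5515, -0.6937, 1.8918) x1=(1.2552, -1.6389, -1.7839) x2=(0.9884, -0.6708, 0.2986) x3=(0.8954, -2.1045, 0.9020)
step 12: x0=(-0.5611, -0.6709, 1.8960) x1=(1.2325, -1.6156, -1.7753) x2=(0.9847, -0.6564, 0.3004) x3=(0.9064, -2.1153, 0.9195)
step 13: x0=(-0.5705, -0.6482, 1.9000) x1=(1.2098, -1.5923, -1.7664) x2=(0.9807, -0.6423, 0.3023) x3=(0.9173, -2.1256, 0.9369)
step 14: x0=(-0.5797, -0.6255, 1.9037) x1=(1.1871, -1.5689, -1.7572) x2=(0.9767, -0.6285, 0.3044) x3=(0.9281, -2.1354, 0.9541)
step 15: x0=(-0.5887, -0.6030, 1.9073) x1=(1.1643, -1.5454, -1.7477) x2=(0.9725, -0.6149, 0.3066) x3=(0.9388, -2.1447, 0.9712)
step 16: x0=(-0.5974, -0.5805, 1.9107) x1=(1.1415, -1.5218, -1.7379) x2=(0.9683, -0.6015, 0.3089) x3=(0.9494, -2.1537, 0.9882)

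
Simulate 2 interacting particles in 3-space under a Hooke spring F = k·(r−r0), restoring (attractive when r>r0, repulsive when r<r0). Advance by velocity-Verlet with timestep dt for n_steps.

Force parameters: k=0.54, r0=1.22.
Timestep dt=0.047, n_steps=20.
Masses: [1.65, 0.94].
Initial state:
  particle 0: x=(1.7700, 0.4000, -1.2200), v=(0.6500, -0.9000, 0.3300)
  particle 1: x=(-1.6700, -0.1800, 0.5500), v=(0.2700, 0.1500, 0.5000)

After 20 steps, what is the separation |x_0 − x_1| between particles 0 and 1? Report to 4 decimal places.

3.2552

step 0: x0=(1.7700, 0.4000, -1.2200) x1=(-1.6700, -0.1800, 0.5500)
step 1: x0=(1.7997, 0.3576, -1.2040) x1=(-1.6558, -0.1727, 0.5727)
step 2: x0=(1.8277, 0.3148, -1.1872) x1=(-1.6386, -0.1649, 0.5939)
step 3: x0=(1.8539, 0.2719, -1.1695) x1=(-1.6184, -0.1567, 0.6135)
step 4: x0=(1.8784, 0.2287, -1.1509) x1=(-1.5951, -0.1482, 0.6316)
step 5: x0=(1.9012, 0.1854, -1.1314) x1=(-1.5687, -0.1393, 0.6481)
step 6: x0=(1.9223, 0.1419, -1.1110) x1=(-1.5394, -0.1301, 0.6630)
step 7: x0=(1.9416, 0.0982, -1.0897) x1=(-1.5070, -0.1207, 0.6764)
step 8: x0=(1.9592, 0.0545, -1.0676) x1=(-1.4717, -0.1111, 0.6883)
step 9: x0=(1.9752, 0.0106, -1.0446) x1=(-1.4333, -0.1014, 0.6986)
step 10: x0=(1.9894, -0.0332, -1.0207) x1=(-1.3920, -0.0915, 0.7074)
step 11: x0=(2.0020, -0.0772, -0.9960) x1=(-1.3478, -0.0816, 0.7148)
step 12: x0=(2.0130, -0.1211, -0.9704) x1=(-1.3007, -0.0717, 0.7207)
step 13: x0=(2.0223, -0.1650, -0.9441) x1=(-1.2508, -0.0619, 0.7251)
step 14: x0=(2.0301, -0.2088, -0.9169) x1=(-1.1982, -0.0521, 0.7281)
step 15: x0=(2.0363, -0.2526, -0.8889) x1=(-1.1428, -0.0425, 0.7297)
step 16: x0=(2.0410, -0.2963, -0.8602) x1=(-1.0847, -0.0330, 0.7300)
step 17: x0=(2.0443, -0.3398, -0.8307) x1=(-1.0241, -0.0238, 0.7290)
step 18: x0=(2.0461, -0.3832, -0.8005) x1=(-0.9609, -0.0148, 0.7267)
step 19: x0=(2.0465, -0.4265, -0.7695) x1=(-0.8953, -0.0061, 0.7231)
step 20: x0=(2.0455, -0.4695, -0.7379) x1=(-0.8273, 0.0022, 0.7183)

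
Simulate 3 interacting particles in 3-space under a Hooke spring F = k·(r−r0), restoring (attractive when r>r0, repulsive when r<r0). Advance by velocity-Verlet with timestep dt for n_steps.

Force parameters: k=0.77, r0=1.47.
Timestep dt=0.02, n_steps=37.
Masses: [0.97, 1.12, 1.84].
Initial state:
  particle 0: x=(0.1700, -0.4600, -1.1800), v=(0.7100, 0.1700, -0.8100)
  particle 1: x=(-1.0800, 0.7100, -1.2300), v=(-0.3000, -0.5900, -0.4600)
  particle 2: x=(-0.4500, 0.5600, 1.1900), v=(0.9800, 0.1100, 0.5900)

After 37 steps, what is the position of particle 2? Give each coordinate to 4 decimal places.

step 0: x0=(0.1700, -0.4600, -1.1800) x1=(-1.0800, 0.7100, -1.2300) x2=(-0.4500, 0.5600, 1.1900)
step 1: x0=(0.1841, -0.4565, -1.1960) x1=(-1.0859, 0.6982, -1.2391) x2=(-0.4304, 0.5622, 1.2016)
step 2: x0=(0.1981, -0.4528, -1.2117) x1=(-1.0918, 0.6863, -1.2478) x2=(-0.4108, 0.5643, 1.2129)
step 3: x0=(0.2119, -0.4489, -1.2271) x1=(-1.0974, 0.6743, -1.2563) x2=(-0.3912, 0.5663, 1.2238)
step 4: x0=(0.2256, -0.4448, -1.2421) x1=(-1.1030, 0.6623, -1.2645) x2=(-0.3716, 0.5683, 1.2344)
step 5: x0=(0.2392, -0.4405, -1.2567) x1=(-1.1084, 0.6502, -1.2724) x2=(-0.3520, 0.5701, 1.2445)
step 6: x0=(0.2525, -0.4360, -1.2709) x1=(-1.1136, 0.6381, -1.2800) x2=(-0.3324, 0.5720, 1.2543)
step 7: x0=(0.2658, -0.4313, -1.2848) x1=(-1.1187, 0.6259, -1.2873) x2=(-0.3129, 0.5737, 1.2637)
step 8: x0=(0.2788, -0.4264, -1.2983) x1=(-1.1237, 0.6137, -1.2942) x2=(-0.2933, 0.5754, 1.2727)
step 9: x0=(0.2918, -0.4213, -1.3114) x1=(-1.1285, 0.6014, -1.3009) x2=(-0.2738, 0.5770, 1.2814)
step 10: x0=(0.3045, -0.4160, -1.3241) x1=(-1.1331, 0.5891, -1.3072) x2=(-0.2543, 0.5785, 1.2896)
step 11: x0=(0.3171, -0.4104, -1.3364) x1=(-1.1375, 0.5767, -1.3132) x2=(-0.2348, 0.5799, 1.2973)
step 12: x0=(0.3295, -0.4047, -1.3483) x1=(-1.1417, 0.5643, -1.3188) x2=(-0.2153, 0.5812, 1.3047)
step 13: x0=(0.3418, -0.3988, -1.3598) x1=(-1.1458, 0.5519, -1.3241) x2=(-0.1959, 0.5825, 1.3116)
step 14: x0=(0.3539, -0.3926, -1.3708) x1=(-1.1497, 0.5394, -1.3291) x2=(-0.1765, 0.5837, 1.3182)
step 15: x0=(0.3659, -0.3863, -1.3815) x1=(-1.1533, 0.5268, -1.3337) x2=(-0.1571, 0.5848, 1.3242)
step 16: x0=(0.3776, -0.3798, -1.3917) x1=(-1.1568, 0.5143, -1.3380) x2=(-0.1378, 0.5858, 1.3299)
step 17: x0=(0.3892, -0.3730, -1.4014) x1=(-1.1601, 0.5016, -1.3419) x2=(-0.1185, 0.5867, 1.3351)
step 18: x0=(0.4007, -0.3661, -1.4108) x1=(-1.1631, 0.4890, -1.3455) x2=(-0.0992, 0.5876, 1.3398)
step 19: x0=(0.4120, -0.3589, -1.4196) x1=(-1.1659, 0.4763, -1.3487) x2=(-0.0800, 0.5883, 1.3441)
step 20: x0=(0.4231, -0.3516, -1.4281) x1=(-1.1685, 0.4637, -1.3515) x2=(-0.0608, 0.5890, 1.3479)
step 21: x0=(0.4340, -0.3440, -1.4361) x1=(-1.1709, 0.4509, -1.3540) x2=(-0.0417, 0.5896, 1.3513)
step 22: x0=(0.4448, -0.3363, -1.4436) x1=(-1.1731, 0.4382, -1.3561) x2=(-0.0227, 0.5900, 1.3542)
step 23: x0=(0.4554, -0.3284, -1.4507) x1=(-1.1749, 0.4255, -1.3578) x2=(-0.0037, 0.5904, 1.3567)
step 24: x0=(0.4658, -0.3202, -1.4573) x1=(-1.1766, 0.4127, -1.3592) x2=(0.0152, 0.5907, 1.3587)
step 25: x0=(0.4761, -0.3119, -1.4635) x1=(-1.1780, 0.3999, -1.3602) x2=(0.0341, 0.5909, 1.3602)
step 26: x0=(0.4862, -0.3034, -1.4692) x1=(-1.1792, 0.3871, -1.3608) x2=(0.0529, 0.5910, 1.3612)
step 27: x0=(0.4962, -0.2947, -1.4744) x1=(-1.1801, 0.3743, -1.3610) x2=(0.0717, 0.5911, 1.3618)
step 28: x0=(0.5059, -0.2859, -1.4792) x1=(-1.1807, 0.3615, -1.3609) x2=(0.0903, 0.5910, 1.3619)
step 29: x0=(0.5155, -0.2768, -1.4835) x1=(-1.1810, 0.3487, -1.3604) x2=(0.1089, 0.5908, 1.3615)
step 30: x0=(0.5249, -0.2676, -1.4873) x1=(-1.1811, 0.3359, -1.3595) x2=(0.1275, 0.5905, 1.3606)
step 31: x0=(0.5342, -0.2582, -1.4907) x1=(-1.1810, 0.3232, -1.3582) x2=(0.1459, 0.5902, 1.3593)
step 32: x0=(0.5433, -0.2486, -1.4936) x1=(-1.1805, 0.3104, -1.3566) x2=(0.1643, 0.5897, 1.3575)
step 33: x0=(0.5522, -0.2389, -1.4960) x1=(-1.1798, 0.2976, -1.3546) x2=(0.1825, 0.5892, 1.3552)
step 34: x0=(0.5610, -0.2290, -1.4980) x1=(-1.1787, 0.2848, -1.3522) x2=(0.2007, 0.5885, 1.3524)
step 35: x0=(0.5696, -0.2189, -1.4995) x1=(-1.1774, 0.2721, -1.3494) x2=(0.2188, 0.5878, 1.3492)
step 36: x0=(0.5780, -0.2086, -1.5005) x1=(-1.1758, 0.2594, -1.3462) x2=(0.2368, 0.5869, 1.3455)
step 37: x0=(0.5863, -0.1982, -1.5011) x1=(-1.1739, 0.2467, -1.3427) x2=(0.2548, 0.5860, 1.3413)

(0.2548, 0.5860, 1.3413)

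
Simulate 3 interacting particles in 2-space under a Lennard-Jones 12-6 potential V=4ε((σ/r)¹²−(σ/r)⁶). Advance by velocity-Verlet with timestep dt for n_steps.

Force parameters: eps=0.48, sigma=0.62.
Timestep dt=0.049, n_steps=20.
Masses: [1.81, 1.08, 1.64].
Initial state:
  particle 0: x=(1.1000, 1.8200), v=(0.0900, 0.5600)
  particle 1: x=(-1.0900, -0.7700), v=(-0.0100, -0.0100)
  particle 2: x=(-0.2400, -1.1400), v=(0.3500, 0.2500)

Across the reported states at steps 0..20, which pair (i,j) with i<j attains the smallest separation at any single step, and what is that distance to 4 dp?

pair (1,2), distance 0.6330

step 0: x0=(1.1000, 1.8200) x1=(-1.0900, -0.7700) x2=(-0.2400, -1.1400)
step 1: x0=(1.1044, 1.8474) x1=(-1.0896, -0.7709) x2=(-0.2235, -1.1275)
step 2: x0=(1.1088, 1.8749) x1=(-1.0873, -0.7725) x2=(-0.2081, -1.1145)
step 3: x0=(1.1132, 1.9023) x1=(-1.0834, -0.7748) x2=(-0.1938, -1.1011)
step 4: x0=(1.1176, 1.9298) x1=(-1.0778, -0.7777) x2=(-0.1807, -1.0872)
step 5: x0=(1.1220, 1.9572) x1=(-1.0706, -0.7812) x2=(-0.1687, -1.0730)
step 6: x0=(1.1265, 1.9846) x1=(-1.0616, -0.7852) x2=(-0.1577, -1.0584)
step 7: x0=(1.1309, 2.0121) x1=(-1.0509, -0.7898) x2=(-0.1480, -1.0435)
step 8: x0=(1.1353, 2.0395) x1=(-1.0383, -0.7949) x2=(-0.1394, -1.0282)
step 9: x0=(1.1397, 2.0669) x1=(-1.0238, -0.8004) x2=(-0.1321, -1.0126)
step 10: x0=(1.1441, 2.0944) x1=(-1.0072, -0.8065) x2=(-0.1262, -0.9967)
step 11: x0=(1.1485, 2.1218) x1=(-0.9883, -0.8131) x2=(-0.1219, -0.9804)
step 12: x0=(1.1529, 2.1493) x1=(-0.9668, -0.8202) x2=(-0.1192, -0.9638)
step 13: x0=(1.1573, 2.1767) x1=(-0.9423, -0.8277) x2=(-0.1185, -0.9469)
step 14: x0=(1.1617, 2.2041) x1=(-0.9144, -0.8358) x2=(-0.1200, -0.9296)
step 15: x0=(1.1661, 2.2316) x1=(-0.8826, -0.8444) x2=(-0.1242, -0.9121)
step 16: x0=(1.1705, 2.2590) x1=(-0.8467, -0.8533) x2=(-0.1310, -0.8943)
step 17: x0=(1.1749, 2.2864) x1=(-0.8083, -0.8623) x2=(-0.1394, -0.8764)
step 18: x0=(1.1794, 2.3139) x1=(-0.7765, -0.8712) x2=(-0.1436, -0.8586)
step 19: x0=(1.1838, 2.3413) x1=(-0.7719, -0.8807) x2=(-0.1297, -0.8404)
step 20: x0=(1.1882, 2.3687) x1=(-0.7864, -0.8913) x2=(-0.1033, -0.8215)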